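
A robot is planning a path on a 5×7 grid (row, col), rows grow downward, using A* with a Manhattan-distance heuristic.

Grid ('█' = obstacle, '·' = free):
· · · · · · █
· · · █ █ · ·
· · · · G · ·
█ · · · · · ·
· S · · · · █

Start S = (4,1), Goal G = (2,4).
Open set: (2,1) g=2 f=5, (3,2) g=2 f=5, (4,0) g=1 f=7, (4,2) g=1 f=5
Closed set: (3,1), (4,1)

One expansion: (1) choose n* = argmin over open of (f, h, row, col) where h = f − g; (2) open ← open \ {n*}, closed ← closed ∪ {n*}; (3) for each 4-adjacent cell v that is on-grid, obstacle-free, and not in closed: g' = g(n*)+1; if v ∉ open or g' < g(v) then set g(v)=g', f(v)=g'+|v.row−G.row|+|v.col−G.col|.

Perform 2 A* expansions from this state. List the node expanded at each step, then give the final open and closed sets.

step 1: expand (2,1) (f=5, h=3) → closed; open now [(1,1) g=3 f=7, (2,0) g=3 f=7, (2,2) g=3 f=5, (3,2) g=2 f=5, (4,0) g=1 f=7, (4,2) g=1 f=5]
step 2: expand (2,2) (f=5, h=2) → closed; open now [(1,1) g=3 f=7, (1,2) g=4 f=7, (2,0) g=3 f=7, (2,3) g=4 f=5, (3,2) g=2 f=5, (4,0) g=1 f=7, (4,2) g=1 f=5]

order=[(2,1) → (2,2)]; open=[(1,1) g=3 f=7, (1,2) g=4 f=7, (2,0) g=3 f=7, (2,3) g=4 f=5, (3,2) g=2 f=5, (4,0) g=1 f=7, (4,2) g=1 f=5]; closed=[(2,1), (2,2), (3,1), (4,1)]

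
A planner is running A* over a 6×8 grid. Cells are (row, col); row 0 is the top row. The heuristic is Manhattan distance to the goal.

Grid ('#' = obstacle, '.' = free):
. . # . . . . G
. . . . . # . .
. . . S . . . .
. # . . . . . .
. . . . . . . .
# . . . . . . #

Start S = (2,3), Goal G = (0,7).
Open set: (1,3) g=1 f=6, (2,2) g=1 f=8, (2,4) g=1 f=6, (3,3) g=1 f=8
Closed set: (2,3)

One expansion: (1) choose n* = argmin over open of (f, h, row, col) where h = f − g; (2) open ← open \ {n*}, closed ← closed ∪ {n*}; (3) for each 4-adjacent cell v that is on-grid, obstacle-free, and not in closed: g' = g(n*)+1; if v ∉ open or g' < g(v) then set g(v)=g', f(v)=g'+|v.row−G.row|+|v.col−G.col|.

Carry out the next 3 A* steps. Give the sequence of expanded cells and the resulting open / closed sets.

order=[(1,3) → (0,3) → (0,4)]; open=[(0,5) g=4 f=6, (1,2) g=2 f=8, (1,4) g=2 f=6, (2,2) g=1 f=8, (2,4) g=1 f=6, (3,3) g=1 f=8]; closed=[(0,3), (0,4), (1,3), (2,3)]

step 1: expand (1,3) (f=6, h=5) → closed; open now [(0,3) g=2 f=6, (1,2) g=2 f=8, (1,4) g=2 f=6, (2,2) g=1 f=8, (2,4) g=1 f=6, (3,3) g=1 f=8]
step 2: expand (0,3) (f=6, h=4) → closed; open now [(0,4) g=3 f=6, (1,2) g=2 f=8, (1,4) g=2 f=6, (2,2) g=1 f=8, (2,4) g=1 f=6, (3,3) g=1 f=8]
step 3: expand (0,4) (f=6, h=3) → closed; open now [(0,5) g=4 f=6, (1,2) g=2 f=8, (1,4) g=2 f=6, (2,2) g=1 f=8, (2,4) g=1 f=6, (3,3) g=1 f=8]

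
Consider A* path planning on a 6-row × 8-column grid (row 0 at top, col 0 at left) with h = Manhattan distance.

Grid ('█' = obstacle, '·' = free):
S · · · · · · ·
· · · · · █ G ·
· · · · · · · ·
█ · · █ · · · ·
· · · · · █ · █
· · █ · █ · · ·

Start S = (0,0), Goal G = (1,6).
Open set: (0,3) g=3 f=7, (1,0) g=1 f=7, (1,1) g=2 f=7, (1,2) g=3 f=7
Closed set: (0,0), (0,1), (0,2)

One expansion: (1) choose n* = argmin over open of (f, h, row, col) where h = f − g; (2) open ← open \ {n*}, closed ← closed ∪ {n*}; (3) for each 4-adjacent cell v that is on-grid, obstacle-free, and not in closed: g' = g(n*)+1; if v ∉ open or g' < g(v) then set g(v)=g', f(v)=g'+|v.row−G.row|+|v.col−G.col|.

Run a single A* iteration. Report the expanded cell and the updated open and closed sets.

expanded=(0,3); open=[(0,4) g=4 f=7, (1,0) g=1 f=7, (1,1) g=2 f=7, (1,2) g=3 f=7, (1,3) g=4 f=7]; closed=[(0,0), (0,1), (0,2), (0,3)]

step 1: expand (0,3) (f=7, h=4) → closed; open now [(0,4) g=4 f=7, (1,0) g=1 f=7, (1,1) g=2 f=7, (1,2) g=3 f=7, (1,3) g=4 f=7]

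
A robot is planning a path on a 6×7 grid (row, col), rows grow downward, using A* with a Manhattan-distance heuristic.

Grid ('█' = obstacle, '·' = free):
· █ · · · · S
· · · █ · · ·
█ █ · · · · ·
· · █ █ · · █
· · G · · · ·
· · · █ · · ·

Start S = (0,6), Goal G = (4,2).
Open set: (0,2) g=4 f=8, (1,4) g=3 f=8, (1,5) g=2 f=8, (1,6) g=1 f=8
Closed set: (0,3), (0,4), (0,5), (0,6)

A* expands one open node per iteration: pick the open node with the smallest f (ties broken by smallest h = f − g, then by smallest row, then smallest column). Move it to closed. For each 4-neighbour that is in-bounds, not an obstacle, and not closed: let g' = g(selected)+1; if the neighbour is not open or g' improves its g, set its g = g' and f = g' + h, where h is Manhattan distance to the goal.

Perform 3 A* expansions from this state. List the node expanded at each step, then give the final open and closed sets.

order=[(0,2) → (1,2) → (2,2)]; open=[(1,1) g=6 f=10, (1,4) g=3 f=8, (1,5) g=2 f=8, (1,6) g=1 f=8, (2,3) g=7 f=10]; closed=[(0,2), (0,3), (0,4), (0,5), (0,6), (1,2), (2,2)]

step 1: expand (0,2) (f=8, h=4) → closed; open now [(1,2) g=5 f=8, (1,4) g=3 f=8, (1,5) g=2 f=8, (1,6) g=1 f=8]
step 2: expand (1,2) (f=8, h=3) → closed; open now [(1,1) g=6 f=10, (1,4) g=3 f=8, (1,5) g=2 f=8, (1,6) g=1 f=8, (2,2) g=6 f=8]
step 3: expand (2,2) (f=8, h=2) → closed; open now [(1,1) g=6 f=10, (1,4) g=3 f=8, (1,5) g=2 f=8, (1,6) g=1 f=8, (2,3) g=7 f=10]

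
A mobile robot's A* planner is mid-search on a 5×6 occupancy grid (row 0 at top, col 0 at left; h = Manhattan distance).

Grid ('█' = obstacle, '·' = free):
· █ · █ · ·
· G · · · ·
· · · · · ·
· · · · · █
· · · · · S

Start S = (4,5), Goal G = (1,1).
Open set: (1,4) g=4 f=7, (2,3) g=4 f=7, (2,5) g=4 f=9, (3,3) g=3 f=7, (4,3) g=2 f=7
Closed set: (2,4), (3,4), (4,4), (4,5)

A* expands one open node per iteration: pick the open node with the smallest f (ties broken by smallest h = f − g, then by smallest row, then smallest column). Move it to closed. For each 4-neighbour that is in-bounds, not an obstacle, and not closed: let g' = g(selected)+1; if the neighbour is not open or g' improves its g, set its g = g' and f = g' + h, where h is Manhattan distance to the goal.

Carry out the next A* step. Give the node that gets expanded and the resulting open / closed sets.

step 1: expand (1,4) (f=7, h=3) → closed; open now [(0,4) g=5 f=9, (1,3) g=5 f=7, (1,5) g=5 f=9, (2,3) g=4 f=7, (2,5) g=4 f=9, (3,3) g=3 f=7, (4,3) g=2 f=7]

expanded=(1,4); open=[(0,4) g=5 f=9, (1,3) g=5 f=7, (1,5) g=5 f=9, (2,3) g=4 f=7, (2,5) g=4 f=9, (3,3) g=3 f=7, (4,3) g=2 f=7]; closed=[(1,4), (2,4), (3,4), (4,4), (4,5)]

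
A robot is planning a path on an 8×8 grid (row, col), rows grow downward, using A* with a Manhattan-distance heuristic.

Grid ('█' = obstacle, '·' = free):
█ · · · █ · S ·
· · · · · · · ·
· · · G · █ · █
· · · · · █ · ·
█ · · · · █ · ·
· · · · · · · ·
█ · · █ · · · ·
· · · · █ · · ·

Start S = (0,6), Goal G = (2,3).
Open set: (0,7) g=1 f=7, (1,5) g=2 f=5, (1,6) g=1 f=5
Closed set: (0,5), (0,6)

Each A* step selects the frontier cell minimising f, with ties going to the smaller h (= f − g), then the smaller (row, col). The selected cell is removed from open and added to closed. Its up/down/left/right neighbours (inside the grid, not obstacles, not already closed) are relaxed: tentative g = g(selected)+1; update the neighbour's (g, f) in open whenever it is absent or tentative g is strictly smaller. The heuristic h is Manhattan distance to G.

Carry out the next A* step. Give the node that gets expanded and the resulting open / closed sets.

step 1: expand (1,5) (f=5, h=3) → closed; open now [(0,7) g=1 f=7, (1,4) g=3 f=5, (1,6) g=1 f=5]

expanded=(1,5); open=[(0,7) g=1 f=7, (1,4) g=3 f=5, (1,6) g=1 f=5]; closed=[(0,5), (0,6), (1,5)]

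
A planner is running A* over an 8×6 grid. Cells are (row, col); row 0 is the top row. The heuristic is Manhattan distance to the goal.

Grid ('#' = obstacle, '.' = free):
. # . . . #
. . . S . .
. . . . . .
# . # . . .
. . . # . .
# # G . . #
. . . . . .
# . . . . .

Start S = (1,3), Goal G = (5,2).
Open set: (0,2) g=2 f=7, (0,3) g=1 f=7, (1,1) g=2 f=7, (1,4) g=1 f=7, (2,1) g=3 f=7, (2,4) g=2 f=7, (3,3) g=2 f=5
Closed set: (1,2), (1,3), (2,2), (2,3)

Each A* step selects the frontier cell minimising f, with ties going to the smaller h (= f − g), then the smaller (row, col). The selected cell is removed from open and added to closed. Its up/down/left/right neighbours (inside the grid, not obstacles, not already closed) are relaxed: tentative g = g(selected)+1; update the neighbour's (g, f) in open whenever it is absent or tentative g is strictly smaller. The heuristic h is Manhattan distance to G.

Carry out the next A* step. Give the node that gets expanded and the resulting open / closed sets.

step 1: expand (3,3) (f=5, h=3) → closed; open now [(0,2) g=2 f=7, (0,3) g=1 f=7, (1,1) g=2 f=7, (1,4) g=1 f=7, (2,1) g=3 f=7, (2,4) g=2 f=7, (3,4) g=3 f=7]

expanded=(3,3); open=[(0,2) g=2 f=7, (0,3) g=1 f=7, (1,1) g=2 f=7, (1,4) g=1 f=7, (2,1) g=3 f=7, (2,4) g=2 f=7, (3,4) g=3 f=7]; closed=[(1,2), (1,3), (2,2), (2,3), (3,3)]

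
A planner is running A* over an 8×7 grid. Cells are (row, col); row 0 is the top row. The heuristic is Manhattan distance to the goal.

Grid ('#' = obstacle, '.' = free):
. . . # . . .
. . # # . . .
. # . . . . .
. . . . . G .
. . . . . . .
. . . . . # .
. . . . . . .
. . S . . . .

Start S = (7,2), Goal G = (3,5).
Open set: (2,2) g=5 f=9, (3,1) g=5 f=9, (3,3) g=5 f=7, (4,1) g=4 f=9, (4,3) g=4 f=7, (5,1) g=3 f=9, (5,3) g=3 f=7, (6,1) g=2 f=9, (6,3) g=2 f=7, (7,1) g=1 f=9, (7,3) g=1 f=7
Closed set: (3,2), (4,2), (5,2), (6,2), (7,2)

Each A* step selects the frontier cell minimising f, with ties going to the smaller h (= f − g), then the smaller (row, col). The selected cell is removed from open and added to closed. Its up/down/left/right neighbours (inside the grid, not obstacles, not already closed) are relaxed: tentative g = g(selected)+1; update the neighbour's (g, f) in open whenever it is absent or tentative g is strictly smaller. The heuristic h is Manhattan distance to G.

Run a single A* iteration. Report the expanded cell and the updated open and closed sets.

step 1: expand (3,3) (f=7, h=2) → closed; open now [(2,2) g=5 f=9, (2,3) g=6 f=9, (3,1) g=5 f=9, (3,4) g=6 f=7, (4,1) g=4 f=9, (4,3) g=4 f=7, (5,1) g=3 f=9, (5,3) g=3 f=7, (6,1) g=2 f=9, (6,3) g=2 f=7, (7,1) g=1 f=9, (7,3) g=1 f=7]

expanded=(3,3); open=[(2,2) g=5 f=9, (2,3) g=6 f=9, (3,1) g=5 f=9, (3,4) g=6 f=7, (4,1) g=4 f=9, (4,3) g=4 f=7, (5,1) g=3 f=9, (5,3) g=3 f=7, (6,1) g=2 f=9, (6,3) g=2 f=7, (7,1) g=1 f=9, (7,3) g=1 f=7]; closed=[(3,2), (3,3), (4,2), (5,2), (6,2), (7,2)]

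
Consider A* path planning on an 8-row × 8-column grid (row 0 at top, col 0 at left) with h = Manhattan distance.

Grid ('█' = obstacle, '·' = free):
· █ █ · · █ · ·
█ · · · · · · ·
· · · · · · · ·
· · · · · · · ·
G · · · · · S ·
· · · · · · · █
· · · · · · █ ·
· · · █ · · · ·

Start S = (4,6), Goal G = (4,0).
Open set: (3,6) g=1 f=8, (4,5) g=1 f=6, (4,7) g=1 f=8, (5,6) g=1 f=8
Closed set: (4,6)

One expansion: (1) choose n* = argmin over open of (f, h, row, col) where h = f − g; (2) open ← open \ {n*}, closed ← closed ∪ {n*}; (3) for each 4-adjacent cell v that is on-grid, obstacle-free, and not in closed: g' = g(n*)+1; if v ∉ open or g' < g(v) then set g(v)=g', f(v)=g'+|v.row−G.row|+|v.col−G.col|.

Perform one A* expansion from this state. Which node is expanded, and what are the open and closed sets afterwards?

expanded=(4,5); open=[(3,5) g=2 f=8, (3,6) g=1 f=8, (4,4) g=2 f=6, (4,7) g=1 f=8, (5,5) g=2 f=8, (5,6) g=1 f=8]; closed=[(4,5), (4,6)]

step 1: expand (4,5) (f=6, h=5) → closed; open now [(3,5) g=2 f=8, (3,6) g=1 f=8, (4,4) g=2 f=6, (4,7) g=1 f=8, (5,5) g=2 f=8, (5,6) g=1 f=8]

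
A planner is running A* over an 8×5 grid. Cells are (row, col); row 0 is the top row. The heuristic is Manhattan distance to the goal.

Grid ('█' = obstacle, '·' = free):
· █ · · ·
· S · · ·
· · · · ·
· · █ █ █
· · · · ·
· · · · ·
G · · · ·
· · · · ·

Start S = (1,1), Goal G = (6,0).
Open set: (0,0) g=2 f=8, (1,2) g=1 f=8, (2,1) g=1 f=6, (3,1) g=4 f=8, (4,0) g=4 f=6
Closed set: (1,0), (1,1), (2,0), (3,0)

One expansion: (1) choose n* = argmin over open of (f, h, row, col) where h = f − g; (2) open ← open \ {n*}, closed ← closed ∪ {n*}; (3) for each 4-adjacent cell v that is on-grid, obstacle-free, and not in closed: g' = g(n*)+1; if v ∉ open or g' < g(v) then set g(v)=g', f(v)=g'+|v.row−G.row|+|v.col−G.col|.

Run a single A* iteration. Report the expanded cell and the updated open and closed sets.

expanded=(4,0); open=[(0,0) g=2 f=8, (1,2) g=1 f=8, (2,1) g=1 f=6, (3,1) g=4 f=8, (4,1) g=5 f=8, (5,0) g=5 f=6]; closed=[(1,0), (1,1), (2,0), (3,0), (4,0)]

step 1: expand (4,0) (f=6, h=2) → closed; open now [(0,0) g=2 f=8, (1,2) g=1 f=8, (2,1) g=1 f=6, (3,1) g=4 f=8, (4,1) g=5 f=8, (5,0) g=5 f=6]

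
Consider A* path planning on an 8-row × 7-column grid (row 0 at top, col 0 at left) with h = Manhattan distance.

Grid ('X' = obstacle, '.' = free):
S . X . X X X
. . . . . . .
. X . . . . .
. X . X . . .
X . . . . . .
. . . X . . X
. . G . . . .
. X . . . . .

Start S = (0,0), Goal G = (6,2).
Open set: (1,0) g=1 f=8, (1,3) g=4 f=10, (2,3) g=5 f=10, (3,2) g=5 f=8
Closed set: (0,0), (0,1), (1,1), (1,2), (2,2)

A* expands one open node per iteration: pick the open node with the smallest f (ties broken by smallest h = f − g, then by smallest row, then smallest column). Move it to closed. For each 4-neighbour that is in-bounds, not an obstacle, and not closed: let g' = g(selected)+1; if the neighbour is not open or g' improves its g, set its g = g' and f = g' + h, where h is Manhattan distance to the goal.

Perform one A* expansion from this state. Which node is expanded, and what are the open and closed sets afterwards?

step 1: expand (3,2) (f=8, h=3) → closed; open now [(1,0) g=1 f=8, (1,3) g=4 f=10, (2,3) g=5 f=10, (4,2) g=6 f=8]

expanded=(3,2); open=[(1,0) g=1 f=8, (1,3) g=4 f=10, (2,3) g=5 f=10, (4,2) g=6 f=8]; closed=[(0,0), (0,1), (1,1), (1,2), (2,2), (3,2)]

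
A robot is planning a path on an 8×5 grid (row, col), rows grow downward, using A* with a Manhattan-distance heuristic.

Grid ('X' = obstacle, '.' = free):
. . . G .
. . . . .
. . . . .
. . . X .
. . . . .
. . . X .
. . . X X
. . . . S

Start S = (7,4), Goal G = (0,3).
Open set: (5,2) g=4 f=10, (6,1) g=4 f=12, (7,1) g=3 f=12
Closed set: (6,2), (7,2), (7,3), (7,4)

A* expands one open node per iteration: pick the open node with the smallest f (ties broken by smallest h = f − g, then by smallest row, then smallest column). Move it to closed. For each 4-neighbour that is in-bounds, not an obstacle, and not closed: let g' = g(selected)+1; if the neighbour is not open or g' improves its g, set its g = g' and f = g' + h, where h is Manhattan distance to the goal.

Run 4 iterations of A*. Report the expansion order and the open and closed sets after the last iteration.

step 1: expand (5,2) (f=10, h=6) → closed; open now [(4,2) g=5 f=10, (5,1) g=5 f=12, (6,1) g=4 f=12, (7,1) g=3 f=12]
step 2: expand (4,2) (f=10, h=5) → closed; open now [(3,2) g=6 f=10, (4,1) g=6 f=12, (4,3) g=6 f=10, (5,1) g=5 f=12, (6,1) g=4 f=12, (7,1) g=3 f=12]
step 3: expand (3,2) (f=10, h=4) → closed; open now [(2,2) g=7 f=10, (3,1) g=7 f=12, (4,1) g=6 f=12, (4,3) g=6 f=10, (5,1) g=5 f=12, (6,1) g=4 f=12, (7,1) g=3 f=12]
step 4: expand (2,2) (f=10, h=3) → closed; open now [(1,2) g=8 f=10, (2,1) g=8 f=12, (2,3) g=8 f=10, (3,1) g=7 f=12, (4,1) g=6 f=12, (4,3) g=6 f=10, (5,1) g=5 f=12, (6,1) g=4 f=12, (7,1) g=3 f=12]

order=[(5,2) → (4,2) → (3,2) → (2,2)]; open=[(1,2) g=8 f=10, (2,1) g=8 f=12, (2,3) g=8 f=10, (3,1) g=7 f=12, (4,1) g=6 f=12, (4,3) g=6 f=10, (5,1) g=5 f=12, (6,1) g=4 f=12, (7,1) g=3 f=12]; closed=[(2,2), (3,2), (4,2), (5,2), (6,2), (7,2), (7,3), (7,4)]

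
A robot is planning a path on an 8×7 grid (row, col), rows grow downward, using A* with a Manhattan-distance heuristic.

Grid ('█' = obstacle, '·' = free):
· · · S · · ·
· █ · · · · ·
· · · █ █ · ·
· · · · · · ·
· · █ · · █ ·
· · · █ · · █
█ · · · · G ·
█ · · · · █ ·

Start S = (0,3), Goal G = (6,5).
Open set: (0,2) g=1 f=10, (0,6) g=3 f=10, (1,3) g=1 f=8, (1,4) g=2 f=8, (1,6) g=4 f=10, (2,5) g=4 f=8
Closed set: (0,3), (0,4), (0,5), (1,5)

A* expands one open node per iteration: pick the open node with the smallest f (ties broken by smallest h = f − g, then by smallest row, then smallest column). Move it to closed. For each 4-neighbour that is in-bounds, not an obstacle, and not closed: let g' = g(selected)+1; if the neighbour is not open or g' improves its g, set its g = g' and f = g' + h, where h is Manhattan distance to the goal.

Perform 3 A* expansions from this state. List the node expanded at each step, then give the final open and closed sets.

step 1: expand (2,5) (f=8, h=4) → closed; open now [(0,2) g=1 f=10, (0,6) g=3 f=10, (1,3) g=1 f=8, (1,4) g=2 f=8, (1,6) g=4 f=10, (2,6) g=5 f=10, (3,5) g=5 f=8]
step 2: expand (3,5) (f=8, h=3) → closed; open now [(0,2) g=1 f=10, (0,6) g=3 f=10, (1,3) g=1 f=8, (1,4) g=2 f=8, (1,6) g=4 f=10, (2,6) g=5 f=10, (3,4) g=6 f=10, (3,6) g=6 f=10]
step 3: expand (1,4) (f=8, h=6) → closed; open now [(0,2) g=1 f=10, (0,6) g=3 f=10, (1,3) g=1 f=8, (1,6) g=4 f=10, (2,6) g=5 f=10, (3,4) g=6 f=10, (3,6) g=6 f=10]

order=[(2,5) → (3,5) → (1,4)]; open=[(0,2) g=1 f=10, (0,6) g=3 f=10, (1,3) g=1 f=8, (1,6) g=4 f=10, (2,6) g=5 f=10, (3,4) g=6 f=10, (3,6) g=6 f=10]; closed=[(0,3), (0,4), (0,5), (1,4), (1,5), (2,5), (3,5)]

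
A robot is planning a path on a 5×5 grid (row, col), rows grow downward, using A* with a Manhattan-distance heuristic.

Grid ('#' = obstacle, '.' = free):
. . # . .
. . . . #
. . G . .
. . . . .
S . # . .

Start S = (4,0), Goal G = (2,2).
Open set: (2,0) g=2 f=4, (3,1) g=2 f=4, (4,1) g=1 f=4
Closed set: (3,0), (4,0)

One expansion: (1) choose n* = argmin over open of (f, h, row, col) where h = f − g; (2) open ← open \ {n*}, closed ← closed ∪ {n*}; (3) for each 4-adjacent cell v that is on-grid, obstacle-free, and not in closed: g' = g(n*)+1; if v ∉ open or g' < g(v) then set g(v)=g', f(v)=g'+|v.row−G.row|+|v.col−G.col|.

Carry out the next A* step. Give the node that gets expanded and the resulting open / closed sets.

expanded=(2,0); open=[(1,0) g=3 f=6, (2,1) g=3 f=4, (3,1) g=2 f=4, (4,1) g=1 f=4]; closed=[(2,0), (3,0), (4,0)]

step 1: expand (2,0) (f=4, h=2) → closed; open now [(1,0) g=3 f=6, (2,1) g=3 f=4, (3,1) g=2 f=4, (4,1) g=1 f=4]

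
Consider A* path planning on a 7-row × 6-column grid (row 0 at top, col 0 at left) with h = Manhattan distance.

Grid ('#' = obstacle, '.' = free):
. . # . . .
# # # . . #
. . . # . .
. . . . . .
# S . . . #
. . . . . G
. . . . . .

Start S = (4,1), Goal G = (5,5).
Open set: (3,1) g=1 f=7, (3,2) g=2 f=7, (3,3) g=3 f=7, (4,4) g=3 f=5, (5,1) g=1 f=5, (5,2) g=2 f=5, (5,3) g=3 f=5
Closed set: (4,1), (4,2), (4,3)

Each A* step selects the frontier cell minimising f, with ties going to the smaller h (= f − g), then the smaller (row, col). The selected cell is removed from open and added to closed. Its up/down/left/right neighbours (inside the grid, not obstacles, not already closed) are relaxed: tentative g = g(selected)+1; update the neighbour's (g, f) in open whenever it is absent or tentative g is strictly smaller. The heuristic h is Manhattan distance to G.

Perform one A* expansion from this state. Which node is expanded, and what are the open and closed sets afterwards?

step 1: expand (4,4) (f=5, h=2) → closed; open now [(3,1) g=1 f=7, (3,2) g=2 f=7, (3,3) g=3 f=7, (3,4) g=4 f=7, (5,1) g=1 f=5, (5,2) g=2 f=5, (5,3) g=3 f=5, (5,4) g=4 f=5]

expanded=(4,4); open=[(3,1) g=1 f=7, (3,2) g=2 f=7, (3,3) g=3 f=7, (3,4) g=4 f=7, (5,1) g=1 f=5, (5,2) g=2 f=5, (5,3) g=3 f=5, (5,4) g=4 f=5]; closed=[(4,1), (4,2), (4,3), (4,4)]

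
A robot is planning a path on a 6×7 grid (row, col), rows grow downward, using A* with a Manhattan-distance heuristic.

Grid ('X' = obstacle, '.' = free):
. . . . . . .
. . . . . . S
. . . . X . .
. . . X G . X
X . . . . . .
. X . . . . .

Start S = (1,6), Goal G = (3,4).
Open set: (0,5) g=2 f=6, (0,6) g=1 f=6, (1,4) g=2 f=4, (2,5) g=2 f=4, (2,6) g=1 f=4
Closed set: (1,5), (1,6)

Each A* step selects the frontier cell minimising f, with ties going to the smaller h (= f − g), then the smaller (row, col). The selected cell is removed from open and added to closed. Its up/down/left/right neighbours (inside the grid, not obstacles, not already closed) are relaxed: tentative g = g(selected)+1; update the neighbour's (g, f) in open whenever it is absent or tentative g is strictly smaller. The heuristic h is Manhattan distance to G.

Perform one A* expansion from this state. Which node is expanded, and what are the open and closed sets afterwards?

expanded=(1,4); open=[(0,4) g=3 f=6, (0,5) g=2 f=6, (0,6) g=1 f=6, (1,3) g=3 f=6, (2,5) g=2 f=4, (2,6) g=1 f=4]; closed=[(1,4), (1,5), (1,6)]

step 1: expand (1,4) (f=4, h=2) → closed; open now [(0,4) g=3 f=6, (0,5) g=2 f=6, (0,6) g=1 f=6, (1,3) g=3 f=6, (2,5) g=2 f=4, (2,6) g=1 f=4]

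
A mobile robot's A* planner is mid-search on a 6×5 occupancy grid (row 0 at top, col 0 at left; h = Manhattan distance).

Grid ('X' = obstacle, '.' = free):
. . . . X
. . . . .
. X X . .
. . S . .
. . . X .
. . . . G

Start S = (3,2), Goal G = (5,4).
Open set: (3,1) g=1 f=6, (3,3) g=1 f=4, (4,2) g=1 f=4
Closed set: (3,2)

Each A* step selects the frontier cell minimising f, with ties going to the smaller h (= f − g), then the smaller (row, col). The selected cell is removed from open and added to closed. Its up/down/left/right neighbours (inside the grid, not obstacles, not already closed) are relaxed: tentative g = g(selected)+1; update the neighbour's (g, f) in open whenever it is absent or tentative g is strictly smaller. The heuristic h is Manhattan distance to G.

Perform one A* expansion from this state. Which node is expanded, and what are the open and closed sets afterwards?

step 1: expand (3,3) (f=4, h=3) → closed; open now [(2,3) g=2 f=6, (3,1) g=1 f=6, (3,4) g=2 f=4, (4,2) g=1 f=4]

expanded=(3,3); open=[(2,3) g=2 f=6, (3,1) g=1 f=6, (3,4) g=2 f=4, (4,2) g=1 f=4]; closed=[(3,2), (3,3)]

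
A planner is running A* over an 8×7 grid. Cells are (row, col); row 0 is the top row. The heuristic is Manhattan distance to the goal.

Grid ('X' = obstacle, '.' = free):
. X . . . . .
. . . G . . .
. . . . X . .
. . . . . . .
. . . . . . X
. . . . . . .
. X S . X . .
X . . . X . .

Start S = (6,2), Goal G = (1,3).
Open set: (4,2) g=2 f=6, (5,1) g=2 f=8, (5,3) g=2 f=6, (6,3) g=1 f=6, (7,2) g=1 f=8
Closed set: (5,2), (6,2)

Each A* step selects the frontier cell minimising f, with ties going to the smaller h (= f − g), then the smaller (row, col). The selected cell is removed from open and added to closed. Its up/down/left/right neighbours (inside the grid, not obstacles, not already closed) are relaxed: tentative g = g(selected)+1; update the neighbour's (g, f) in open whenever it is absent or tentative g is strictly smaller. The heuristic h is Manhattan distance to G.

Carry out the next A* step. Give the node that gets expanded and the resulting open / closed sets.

expanded=(4,2); open=[(3,2) g=3 f=6, (4,1) g=3 f=8, (4,3) g=3 f=6, (5,1) g=2 f=8, (5,3) g=2 f=6, (6,3) g=1 f=6, (7,2) g=1 f=8]; closed=[(4,2), (5,2), (6,2)]

step 1: expand (4,2) (f=6, h=4) → closed; open now [(3,2) g=3 f=6, (4,1) g=3 f=8, (4,3) g=3 f=6, (5,1) g=2 f=8, (5,3) g=2 f=6, (6,3) g=1 f=6, (7,2) g=1 f=8]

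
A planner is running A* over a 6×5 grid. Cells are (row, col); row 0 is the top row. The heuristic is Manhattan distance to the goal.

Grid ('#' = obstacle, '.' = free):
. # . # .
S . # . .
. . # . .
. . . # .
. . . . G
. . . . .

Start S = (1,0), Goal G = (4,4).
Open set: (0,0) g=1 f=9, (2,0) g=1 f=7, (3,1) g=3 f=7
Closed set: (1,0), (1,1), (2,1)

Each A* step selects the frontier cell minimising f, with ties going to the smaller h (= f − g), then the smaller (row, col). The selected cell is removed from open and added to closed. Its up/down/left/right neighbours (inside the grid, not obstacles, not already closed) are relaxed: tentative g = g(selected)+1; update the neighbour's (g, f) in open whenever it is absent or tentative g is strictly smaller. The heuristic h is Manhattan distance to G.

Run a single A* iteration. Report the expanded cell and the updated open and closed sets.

expanded=(3,1); open=[(0,0) g=1 f=9, (2,0) g=1 f=7, (3,0) g=4 f=9, (3,2) g=4 f=7, (4,1) g=4 f=7]; closed=[(1,0), (1,1), (2,1), (3,1)]

step 1: expand (3,1) (f=7, h=4) → closed; open now [(0,0) g=1 f=9, (2,0) g=1 f=7, (3,0) g=4 f=9, (3,2) g=4 f=7, (4,1) g=4 f=7]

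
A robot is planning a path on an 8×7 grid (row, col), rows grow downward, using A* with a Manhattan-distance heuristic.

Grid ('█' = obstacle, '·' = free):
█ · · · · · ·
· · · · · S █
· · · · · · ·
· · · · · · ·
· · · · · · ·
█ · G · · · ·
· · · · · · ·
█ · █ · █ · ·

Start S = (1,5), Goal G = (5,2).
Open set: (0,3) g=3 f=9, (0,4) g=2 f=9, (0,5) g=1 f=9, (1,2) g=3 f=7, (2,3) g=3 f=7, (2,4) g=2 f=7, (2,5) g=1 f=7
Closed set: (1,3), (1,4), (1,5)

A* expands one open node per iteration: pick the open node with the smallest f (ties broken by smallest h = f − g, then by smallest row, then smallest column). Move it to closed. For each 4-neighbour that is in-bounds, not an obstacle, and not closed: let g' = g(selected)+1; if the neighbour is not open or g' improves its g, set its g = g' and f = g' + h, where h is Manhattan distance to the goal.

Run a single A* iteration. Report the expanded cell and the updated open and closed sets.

step 1: expand (1,2) (f=7, h=4) → closed; open now [(0,2) g=4 f=9, (0,3) g=3 f=9, (0,4) g=2 f=9, (0,5) g=1 f=9, (1,1) g=4 f=9, (2,2) g=4 f=7, (2,3) g=3 f=7, (2,4) g=2 f=7, (2,5) g=1 f=7]

expanded=(1,2); open=[(0,2) g=4 f=9, (0,3) g=3 f=9, (0,4) g=2 f=9, (0,5) g=1 f=9, (1,1) g=4 f=9, (2,2) g=4 f=7, (2,3) g=3 f=7, (2,4) g=2 f=7, (2,5) g=1 f=7]; closed=[(1,2), (1,3), (1,4), (1,5)]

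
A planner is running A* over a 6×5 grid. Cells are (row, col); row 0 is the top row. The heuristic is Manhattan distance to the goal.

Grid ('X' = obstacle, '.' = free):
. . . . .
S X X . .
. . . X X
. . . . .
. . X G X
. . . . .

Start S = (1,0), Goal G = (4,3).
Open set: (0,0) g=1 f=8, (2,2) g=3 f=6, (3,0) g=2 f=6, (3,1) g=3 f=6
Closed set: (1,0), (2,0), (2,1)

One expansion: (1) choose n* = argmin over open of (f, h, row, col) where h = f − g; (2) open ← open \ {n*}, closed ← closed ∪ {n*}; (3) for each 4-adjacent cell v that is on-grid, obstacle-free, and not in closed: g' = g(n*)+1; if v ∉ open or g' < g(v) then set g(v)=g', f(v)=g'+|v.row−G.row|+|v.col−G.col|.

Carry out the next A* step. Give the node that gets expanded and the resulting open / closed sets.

step 1: expand (2,2) (f=6, h=3) → closed; open now [(0,0) g=1 f=8, (3,0) g=2 f=6, (3,1) g=3 f=6, (3,2) g=4 f=6]

expanded=(2,2); open=[(0,0) g=1 f=8, (3,0) g=2 f=6, (3,1) g=3 f=6, (3,2) g=4 f=6]; closed=[(1,0), (2,0), (2,1), (2,2)]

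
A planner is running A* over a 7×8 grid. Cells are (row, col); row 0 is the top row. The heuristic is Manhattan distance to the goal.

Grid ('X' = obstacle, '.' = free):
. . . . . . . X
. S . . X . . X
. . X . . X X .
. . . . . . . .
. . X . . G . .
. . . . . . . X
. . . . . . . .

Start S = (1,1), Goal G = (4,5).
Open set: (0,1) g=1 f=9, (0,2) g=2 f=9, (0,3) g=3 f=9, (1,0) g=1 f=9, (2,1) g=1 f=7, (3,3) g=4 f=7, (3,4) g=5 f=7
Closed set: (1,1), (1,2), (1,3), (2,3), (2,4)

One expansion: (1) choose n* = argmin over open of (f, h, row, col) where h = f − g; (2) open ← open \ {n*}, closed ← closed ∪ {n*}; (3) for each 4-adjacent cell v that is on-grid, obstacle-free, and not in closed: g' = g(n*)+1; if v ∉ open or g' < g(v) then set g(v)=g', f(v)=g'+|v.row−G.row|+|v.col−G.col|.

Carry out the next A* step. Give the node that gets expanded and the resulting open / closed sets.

expanded=(3,4); open=[(0,1) g=1 f=9, (0,2) g=2 f=9, (0,3) g=3 f=9, (1,0) g=1 f=9, (2,1) g=1 f=7, (3,3) g=4 f=7, (3,5) g=6 f=7, (4,4) g=6 f=7]; closed=[(1,1), (1,2), (1,3), (2,3), (2,4), (3,4)]

step 1: expand (3,4) (f=7, h=2) → closed; open now [(0,1) g=1 f=9, (0,2) g=2 f=9, (0,3) g=3 f=9, (1,0) g=1 f=9, (2,1) g=1 f=7, (3,3) g=4 f=7, (3,5) g=6 f=7, (4,4) g=6 f=7]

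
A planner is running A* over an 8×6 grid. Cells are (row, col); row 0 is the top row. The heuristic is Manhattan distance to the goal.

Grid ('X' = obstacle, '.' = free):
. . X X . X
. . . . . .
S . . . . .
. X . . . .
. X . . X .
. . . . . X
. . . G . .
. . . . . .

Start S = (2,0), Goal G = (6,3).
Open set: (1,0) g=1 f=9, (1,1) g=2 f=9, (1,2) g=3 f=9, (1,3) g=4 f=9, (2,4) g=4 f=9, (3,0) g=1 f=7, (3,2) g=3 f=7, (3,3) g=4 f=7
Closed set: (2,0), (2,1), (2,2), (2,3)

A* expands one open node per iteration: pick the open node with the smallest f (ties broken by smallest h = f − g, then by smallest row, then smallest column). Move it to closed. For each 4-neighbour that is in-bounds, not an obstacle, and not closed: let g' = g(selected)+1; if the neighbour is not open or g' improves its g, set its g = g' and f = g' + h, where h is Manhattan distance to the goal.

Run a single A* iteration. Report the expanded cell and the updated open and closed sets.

step 1: expand (3,3) (f=7, h=3) → closed; open now [(1,0) g=1 f=9, (1,1) g=2 f=9, (1,2) g=3 f=9, (1,3) g=4 f=9, (2,4) g=4 f=9, (3,0) g=1 f=7, (3,2) g=3 f=7, (3,4) g=5 f=9, (4,3) g=5 f=7]

expanded=(3,3); open=[(1,0) g=1 f=9, (1,1) g=2 f=9, (1,2) g=3 f=9, (1,3) g=4 f=9, (2,4) g=4 f=9, (3,0) g=1 f=7, (3,2) g=3 f=7, (3,4) g=5 f=9, (4,3) g=5 f=7]; closed=[(2,0), (2,1), (2,2), (2,3), (3,3)]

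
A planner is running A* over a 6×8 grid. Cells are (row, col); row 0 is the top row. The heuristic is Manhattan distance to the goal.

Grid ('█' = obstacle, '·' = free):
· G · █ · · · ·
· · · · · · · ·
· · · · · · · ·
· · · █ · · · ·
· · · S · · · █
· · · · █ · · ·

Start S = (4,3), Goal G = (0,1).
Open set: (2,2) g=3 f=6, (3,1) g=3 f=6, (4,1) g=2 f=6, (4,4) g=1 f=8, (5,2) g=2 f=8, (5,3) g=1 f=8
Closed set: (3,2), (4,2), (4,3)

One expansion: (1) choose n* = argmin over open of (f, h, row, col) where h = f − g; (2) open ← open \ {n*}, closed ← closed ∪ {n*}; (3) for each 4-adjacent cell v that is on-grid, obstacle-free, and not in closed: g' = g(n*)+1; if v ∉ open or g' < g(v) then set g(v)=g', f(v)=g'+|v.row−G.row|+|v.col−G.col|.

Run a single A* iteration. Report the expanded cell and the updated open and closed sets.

step 1: expand (2,2) (f=6, h=3) → closed; open now [(1,2) g=4 f=6, (2,1) g=4 f=6, (2,3) g=4 f=8, (3,1) g=3 f=6, (4,1) g=2 f=6, (4,4) g=1 f=8, (5,2) g=2 f=8, (5,3) g=1 f=8]

expanded=(2,2); open=[(1,2) g=4 f=6, (2,1) g=4 f=6, (2,3) g=4 f=8, (3,1) g=3 f=6, (4,1) g=2 f=6, (4,4) g=1 f=8, (5,2) g=2 f=8, (5,3) g=1 f=8]; closed=[(2,2), (3,2), (4,2), (4,3)]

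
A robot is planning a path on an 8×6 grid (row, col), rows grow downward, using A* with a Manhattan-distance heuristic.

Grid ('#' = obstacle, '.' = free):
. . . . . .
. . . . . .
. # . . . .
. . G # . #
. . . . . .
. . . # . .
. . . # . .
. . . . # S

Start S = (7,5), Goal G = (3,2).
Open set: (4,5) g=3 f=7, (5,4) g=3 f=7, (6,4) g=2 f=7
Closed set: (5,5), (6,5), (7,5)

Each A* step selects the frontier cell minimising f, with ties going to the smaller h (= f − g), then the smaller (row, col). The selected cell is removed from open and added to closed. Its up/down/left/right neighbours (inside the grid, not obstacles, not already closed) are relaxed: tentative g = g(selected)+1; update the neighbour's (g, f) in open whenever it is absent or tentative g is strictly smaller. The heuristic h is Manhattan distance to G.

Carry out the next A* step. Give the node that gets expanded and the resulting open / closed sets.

expanded=(4,5); open=[(4,4) g=4 f=7, (5,4) g=3 f=7, (6,4) g=2 f=7]; closed=[(4,5), (5,5), (6,5), (7,5)]

step 1: expand (4,5) (f=7, h=4) → closed; open now [(4,4) g=4 f=7, (5,4) g=3 f=7, (6,4) g=2 f=7]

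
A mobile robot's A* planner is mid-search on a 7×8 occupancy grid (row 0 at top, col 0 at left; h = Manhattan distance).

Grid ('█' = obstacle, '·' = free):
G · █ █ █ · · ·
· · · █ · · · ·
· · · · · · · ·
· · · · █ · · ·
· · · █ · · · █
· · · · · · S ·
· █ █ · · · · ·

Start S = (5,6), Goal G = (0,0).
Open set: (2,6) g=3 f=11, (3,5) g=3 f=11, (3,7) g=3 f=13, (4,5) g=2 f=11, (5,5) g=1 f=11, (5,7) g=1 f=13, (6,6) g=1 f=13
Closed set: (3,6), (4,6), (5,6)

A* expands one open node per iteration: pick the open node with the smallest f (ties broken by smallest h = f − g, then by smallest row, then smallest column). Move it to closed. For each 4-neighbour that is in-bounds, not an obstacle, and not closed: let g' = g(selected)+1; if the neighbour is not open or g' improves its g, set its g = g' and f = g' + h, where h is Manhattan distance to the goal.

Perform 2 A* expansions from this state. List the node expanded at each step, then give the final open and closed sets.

order=[(2,6) → (1,6)]; open=[(0,6) g=5 f=11, (1,5) g=5 f=11, (1,7) g=5 f=13, (2,5) g=4 f=11, (2,7) g=4 f=13, (3,5) g=3 f=11, (3,7) g=3 f=13, (4,5) g=2 f=11, (5,5) g=1 f=11, (5,7) g=1 f=13, (6,6) g=1 f=13]; closed=[(1,6), (2,6), (3,6), (4,6), (5,6)]

step 1: expand (2,6) (f=11, h=8) → closed; open now [(1,6) g=4 f=11, (2,5) g=4 f=11, (2,7) g=4 f=13, (3,5) g=3 f=11, (3,7) g=3 f=13, (4,5) g=2 f=11, (5,5) g=1 f=11, (5,7) g=1 f=13, (6,6) g=1 f=13]
step 2: expand (1,6) (f=11, h=7) → closed; open now [(0,6) g=5 f=11, (1,5) g=5 f=11, (1,7) g=5 f=13, (2,5) g=4 f=11, (2,7) g=4 f=13, (3,5) g=3 f=11, (3,7) g=3 f=13, (4,5) g=2 f=11, (5,5) g=1 f=11, (5,7) g=1 f=13, (6,6) g=1 f=13]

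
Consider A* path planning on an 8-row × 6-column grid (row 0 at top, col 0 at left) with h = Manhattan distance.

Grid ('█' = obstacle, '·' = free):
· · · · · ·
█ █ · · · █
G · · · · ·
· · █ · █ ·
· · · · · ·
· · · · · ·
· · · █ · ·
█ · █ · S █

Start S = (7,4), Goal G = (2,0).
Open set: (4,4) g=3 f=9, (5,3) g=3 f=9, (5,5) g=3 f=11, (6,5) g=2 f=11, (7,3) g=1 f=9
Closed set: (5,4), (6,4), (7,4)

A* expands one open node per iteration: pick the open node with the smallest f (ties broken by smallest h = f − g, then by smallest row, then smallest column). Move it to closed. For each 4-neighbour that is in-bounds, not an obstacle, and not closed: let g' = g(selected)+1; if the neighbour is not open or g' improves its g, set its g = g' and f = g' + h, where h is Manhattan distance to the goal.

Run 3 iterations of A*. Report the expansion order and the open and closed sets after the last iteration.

order=[(4,4) → (4,3) → (3,3)]; open=[(2,3) g=6 f=9, (4,2) g=5 f=9, (4,5) g=4 f=11, (5,3) g=3 f=9, (5,5) g=3 f=11, (6,5) g=2 f=11, (7,3) g=1 f=9]; closed=[(3,3), (4,3), (4,4), (5,4), (6,4), (7,4)]

step 1: expand (4,4) (f=9, h=6) → closed; open now [(4,3) g=4 f=9, (4,5) g=4 f=11, (5,3) g=3 f=9, (5,5) g=3 f=11, (6,5) g=2 f=11, (7,3) g=1 f=9]
step 2: expand (4,3) (f=9, h=5) → closed; open now [(3,3) g=5 f=9, (4,2) g=5 f=9, (4,5) g=4 f=11, (5,3) g=3 f=9, (5,5) g=3 f=11, (6,5) g=2 f=11, (7,3) g=1 f=9]
step 3: expand (3,3) (f=9, h=4) → closed; open now [(2,3) g=6 f=9, (4,2) g=5 f=9, (4,5) g=4 f=11, (5,3) g=3 f=9, (5,5) g=3 f=11, (6,5) g=2 f=11, (7,3) g=1 f=9]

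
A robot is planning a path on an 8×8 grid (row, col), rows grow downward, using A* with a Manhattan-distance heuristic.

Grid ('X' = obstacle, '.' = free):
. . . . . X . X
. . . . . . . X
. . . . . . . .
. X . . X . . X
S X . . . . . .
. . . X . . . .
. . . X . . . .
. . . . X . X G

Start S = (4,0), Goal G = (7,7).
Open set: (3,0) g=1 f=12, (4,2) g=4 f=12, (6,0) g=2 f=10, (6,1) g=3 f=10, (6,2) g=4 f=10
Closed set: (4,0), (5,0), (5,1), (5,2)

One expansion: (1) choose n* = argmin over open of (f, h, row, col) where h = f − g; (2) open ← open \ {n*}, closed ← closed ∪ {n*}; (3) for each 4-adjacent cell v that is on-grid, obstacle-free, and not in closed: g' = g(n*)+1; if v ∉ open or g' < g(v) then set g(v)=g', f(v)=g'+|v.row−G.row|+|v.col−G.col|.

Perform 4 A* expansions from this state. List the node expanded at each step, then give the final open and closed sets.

step 1: expand (6,2) (f=10, h=6) → closed; open now [(3,0) g=1 f=12, (4,2) g=4 f=12, (6,0) g=2 f=10, (6,1) g=3 f=10, (7,2) g=5 f=10]
step 2: expand (7,2) (f=10, h=5) → closed; open now [(3,0) g=1 f=12, (4,2) g=4 f=12, (6,0) g=2 f=10, (6,1) g=3 f=10, (7,1) g=6 f=12, (7,3) g=6 f=10]
step 3: expand (7,3) (f=10, h=4) → closed; open now [(3,0) g=1 f=12, (4,2) g=4 f=12, (6,0) g=2 f=10, (6,1) g=3 f=10, (7,1) g=6 f=12]
step 4: expand (6,1) (f=10, h=7) → closed; open now [(3,0) g=1 f=12, (4,2) g=4 f=12, (6,0) g=2 f=10, (7,1) g=4 f=10]

order=[(6,2) → (7,2) → (7,3) → (6,1)]; open=[(3,0) g=1 f=12, (4,2) g=4 f=12, (6,0) g=2 f=10, (7,1) g=4 f=10]; closed=[(4,0), (5,0), (5,1), (5,2), (6,1), (6,2), (7,2), (7,3)]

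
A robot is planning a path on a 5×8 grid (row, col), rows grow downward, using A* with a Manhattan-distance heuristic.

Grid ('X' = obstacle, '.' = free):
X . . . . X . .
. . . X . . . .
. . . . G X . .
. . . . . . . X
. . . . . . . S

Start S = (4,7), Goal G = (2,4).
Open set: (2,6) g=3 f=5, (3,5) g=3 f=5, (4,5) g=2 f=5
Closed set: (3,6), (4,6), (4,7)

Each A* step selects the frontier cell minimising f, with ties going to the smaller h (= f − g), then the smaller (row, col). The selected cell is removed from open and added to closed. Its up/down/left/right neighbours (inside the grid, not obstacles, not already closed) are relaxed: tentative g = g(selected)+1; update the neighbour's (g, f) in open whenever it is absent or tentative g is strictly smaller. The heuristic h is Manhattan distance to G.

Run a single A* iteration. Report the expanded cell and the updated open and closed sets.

expanded=(2,6); open=[(1,6) g=4 f=7, (2,7) g=4 f=7, (3,5) g=3 f=5, (4,5) g=2 f=5]; closed=[(2,6), (3,6), (4,6), (4,7)]

step 1: expand (2,6) (f=5, h=2) → closed; open now [(1,6) g=4 f=7, (2,7) g=4 f=7, (3,5) g=3 f=5, (4,5) g=2 f=5]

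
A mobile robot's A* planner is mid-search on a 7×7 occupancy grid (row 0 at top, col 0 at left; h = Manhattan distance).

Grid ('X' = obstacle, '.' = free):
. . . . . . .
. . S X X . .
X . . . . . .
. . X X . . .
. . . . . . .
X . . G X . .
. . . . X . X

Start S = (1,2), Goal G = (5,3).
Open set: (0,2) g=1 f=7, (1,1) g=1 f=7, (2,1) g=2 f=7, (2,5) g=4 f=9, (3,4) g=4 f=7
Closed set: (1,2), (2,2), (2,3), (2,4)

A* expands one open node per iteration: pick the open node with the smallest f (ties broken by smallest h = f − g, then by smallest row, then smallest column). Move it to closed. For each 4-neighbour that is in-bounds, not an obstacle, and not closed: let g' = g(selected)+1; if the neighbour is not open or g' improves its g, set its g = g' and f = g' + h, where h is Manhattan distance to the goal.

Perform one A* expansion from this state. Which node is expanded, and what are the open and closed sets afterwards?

expanded=(3,4); open=[(0,2) g=1 f=7, (1,1) g=1 f=7, (2,1) g=2 f=7, (2,5) g=4 f=9, (3,5) g=5 f=9, (4,4) g=5 f=7]; closed=[(1,2), (2,2), (2,3), (2,4), (3,4)]

step 1: expand (3,4) (f=7, h=3) → closed; open now [(0,2) g=1 f=7, (1,1) g=1 f=7, (2,1) g=2 f=7, (2,5) g=4 f=9, (3,5) g=5 f=9, (4,4) g=5 f=7]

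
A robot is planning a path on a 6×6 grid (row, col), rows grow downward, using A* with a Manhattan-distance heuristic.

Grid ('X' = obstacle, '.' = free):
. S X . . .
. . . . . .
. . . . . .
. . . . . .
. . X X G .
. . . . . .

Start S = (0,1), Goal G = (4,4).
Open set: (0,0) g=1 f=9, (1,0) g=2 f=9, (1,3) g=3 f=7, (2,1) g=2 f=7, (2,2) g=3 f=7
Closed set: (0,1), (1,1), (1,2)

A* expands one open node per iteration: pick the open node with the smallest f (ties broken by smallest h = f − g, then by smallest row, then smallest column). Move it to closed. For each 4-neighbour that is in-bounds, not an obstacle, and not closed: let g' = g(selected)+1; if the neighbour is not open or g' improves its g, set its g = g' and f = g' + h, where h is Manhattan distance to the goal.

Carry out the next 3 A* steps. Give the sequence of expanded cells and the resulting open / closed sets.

step 1: expand (1,3) (f=7, h=4) → closed; open now [(0,0) g=1 f=9, (0,3) g=4 f=9, (1,0) g=2 f=9, (1,4) g=4 f=7, (2,1) g=2 f=7, (2,2) g=3 f=7, (2,3) g=4 f=7]
step 2: expand (1,4) (f=7, h=3) → closed; open now [(0,0) g=1 f=9, (0,3) g=4 f=9, (0,4) g=5 f=9, (1,0) g=2 f=9, (1,5) g=5 f=9, (2,1) g=2 f=7, (2,2) g=3 f=7, (2,3) g=4 f=7, (2,4) g=5 f=7]
step 3: expand (2,4) (f=7, h=2) → closed; open now [(0,0) g=1 f=9, (0,3) g=4 f=9, (0,4) g=5 f=9, (1,0) g=2 f=9, (1,5) g=5 f=9, (2,1) g=2 f=7, (2,2) g=3 f=7, (2,3) g=4 f=7, (2,5) g=6 f=9, (3,4) g=6 f=7]

order=[(1,3) → (1,4) → (2,4)]; open=[(0,0) g=1 f=9, (0,3) g=4 f=9, (0,4) g=5 f=9, (1,0) g=2 f=9, (1,5) g=5 f=9, (2,1) g=2 f=7, (2,2) g=3 f=7, (2,3) g=4 f=7, (2,5) g=6 f=9, (3,4) g=6 f=7]; closed=[(0,1), (1,1), (1,2), (1,3), (1,4), (2,4)]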